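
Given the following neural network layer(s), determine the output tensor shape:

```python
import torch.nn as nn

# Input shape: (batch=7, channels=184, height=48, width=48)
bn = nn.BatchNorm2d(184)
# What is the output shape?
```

Input: (7, 184, 48, 48) -> Output: (7, 184, 48, 48)

Answer: (7, 184, 48, 48)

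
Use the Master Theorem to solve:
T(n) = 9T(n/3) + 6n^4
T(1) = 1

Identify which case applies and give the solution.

a=9, b=3, f(n)=6n^4. log_3(9) = 2. Since c=4 > 2 and the regularity condition holds (9(n/3)^4 = (9/3^4)n^4 with 9/3^4 < 1), Case 3 applies: T(n) = Θ(f(n)) = O(n^4).

Answer: O(n^4) - Case 3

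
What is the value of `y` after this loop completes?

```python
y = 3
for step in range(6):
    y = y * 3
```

Multiply by 3, 6 times: 3 * 3^6 = 2187
`y` takes the values: 3 → 9 → 27 → 81 → 243 → 729 → 2187

Answer: 2187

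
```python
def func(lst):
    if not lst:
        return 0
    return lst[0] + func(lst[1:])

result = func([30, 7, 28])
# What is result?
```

30 + 7 + 28 + 0 = 65

Answer: 65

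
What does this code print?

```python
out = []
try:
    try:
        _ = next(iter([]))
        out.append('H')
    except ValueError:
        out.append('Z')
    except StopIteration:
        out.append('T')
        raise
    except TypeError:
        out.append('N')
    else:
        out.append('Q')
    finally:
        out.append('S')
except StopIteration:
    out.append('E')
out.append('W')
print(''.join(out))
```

Execution trace: 'T' (inner except StopIteration) → 'S' (inner finally) → 'E' (outer except StopIteration) → 'W' (after the try/except). Output: TSEW

Answer: TSEW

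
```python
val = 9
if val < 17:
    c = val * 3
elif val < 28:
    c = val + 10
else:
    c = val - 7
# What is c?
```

Trace:
`val = 9` → val = 9
`if val < 17: ...` → val < 17 is True → c = 27
So c = 27

Answer: 27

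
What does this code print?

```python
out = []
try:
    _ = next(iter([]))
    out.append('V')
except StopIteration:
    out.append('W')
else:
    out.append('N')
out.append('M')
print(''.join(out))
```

Execution trace: 'W' (except StopIteration) → 'M' (after the try/except). Output: WM

Answer: WM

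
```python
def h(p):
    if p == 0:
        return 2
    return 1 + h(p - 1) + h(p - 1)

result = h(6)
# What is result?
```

h(p) = 1 + 2·h(p-1), h(0)=2. Closed form: (2+1)·2^6 - 1 = 191.

Answer: 191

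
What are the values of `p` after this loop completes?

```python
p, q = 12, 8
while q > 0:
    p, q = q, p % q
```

GCD of 12 and 8
`p` takes the values: 12 → 8 → 4

Answer: 4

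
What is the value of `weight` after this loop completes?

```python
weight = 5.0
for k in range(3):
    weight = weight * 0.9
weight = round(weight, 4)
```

Exponential decay: 5.0 * 0.9^3
`weight` takes the values: 5.0 → 4.5 → 4.05 → 3.645

Answer: 3.645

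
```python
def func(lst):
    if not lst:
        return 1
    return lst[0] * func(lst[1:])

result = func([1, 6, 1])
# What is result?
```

Product over [1, 6, 1] = 1 * 6 * 1 = 6

Answer: 6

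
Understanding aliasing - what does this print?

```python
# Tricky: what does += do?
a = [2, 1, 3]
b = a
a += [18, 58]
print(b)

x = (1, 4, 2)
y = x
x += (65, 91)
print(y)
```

Key concept: += behavior differs for mutable vs immutable.
Step by step:
`a = [2, 1, 3]` → a = [2, 1, 3]
`b = a` → b = [2, 1, 3] (same object as a)
`a += [18, 58]` → a = [2, 1, 3, 18, 58] (same object as b); b = [2, 1, 3, 18, 58] (same object as a)
`print(b)` → prints [2, 1, 3, 18, 58]
`x = (1, 4, 2)` → x = (1, 4, 2)
`y = x` → y = (1, 4, 2)
`x += (65, 91)` → x = (1, 4, 2, 65, 91)
`print(y)` → prints (1, 4, 2)

Answer:
[2, 1, 3, 18, 58]
(1, 4, 2)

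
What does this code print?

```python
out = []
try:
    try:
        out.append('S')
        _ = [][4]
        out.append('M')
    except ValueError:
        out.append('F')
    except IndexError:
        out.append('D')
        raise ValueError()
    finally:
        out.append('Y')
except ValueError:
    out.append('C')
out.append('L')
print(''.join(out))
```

Execution trace: 'S' (inner try body) → 'D' (inner except IndexError) → 'Y' (inner finally) → 'C' (outer except ValueError) → 'L' (after the try/except). Output: SDYCL

Answer: SDYCL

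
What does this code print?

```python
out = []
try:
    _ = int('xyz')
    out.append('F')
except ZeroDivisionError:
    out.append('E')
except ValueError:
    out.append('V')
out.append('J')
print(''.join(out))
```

Execution trace: 'V' (except ValueError) → 'J' (after the try/except). Output: VJ

Answer: VJ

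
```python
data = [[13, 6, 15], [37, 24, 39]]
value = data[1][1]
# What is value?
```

Trace:
`data = [[13, 6, 15], [37, 24, 39]]` → data = [[13, 6, 15], [37, 24, 39]]
`value = data[1][1]` → value = 24
So value = 24

Answer: 24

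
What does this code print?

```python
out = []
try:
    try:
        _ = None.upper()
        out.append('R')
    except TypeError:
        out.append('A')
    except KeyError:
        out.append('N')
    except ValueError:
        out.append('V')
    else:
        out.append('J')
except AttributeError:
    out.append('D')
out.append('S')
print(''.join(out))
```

Execution trace: 'D' (outer except AttributeError) → 'S' (after the try/except). Output: DS

Answer: DS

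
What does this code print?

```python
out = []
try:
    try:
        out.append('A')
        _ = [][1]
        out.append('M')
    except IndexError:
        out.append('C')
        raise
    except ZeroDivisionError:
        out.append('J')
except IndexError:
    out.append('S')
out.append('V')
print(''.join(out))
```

Execution trace: 'A' (inner try body) → 'C' (inner except IndexError) → 'S' (outer except IndexError) → 'V' (after the try/except). Output: ACSV

Answer: ACSV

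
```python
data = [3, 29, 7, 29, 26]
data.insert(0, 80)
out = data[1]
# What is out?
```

Trace:
`data = [3, 29, 7, 29, 26]` → data = [3, 29, 7, 29, 26]
`data.insert(0, 80)` → data = [80, 3, 29, 7, 29, 26]
`out = data[1]` → out = 3
So out = 3

Answer: 3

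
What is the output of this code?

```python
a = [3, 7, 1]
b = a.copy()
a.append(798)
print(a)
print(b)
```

Key concept: list.copy() creates independent copy.
Step by step:
`a = [3, 7, 1]` → a = [3, 7, 1]
`b = a.copy()` → b = [3, 7, 1]
`a.append(798)` → a = [3, 7, 1, 798]
`print(a)` → prints [3, 7, 1, 798]
`print(b)` → prints [3, 7, 1]

Answer:
[3, 7, 1, 798]
[3, 7, 1]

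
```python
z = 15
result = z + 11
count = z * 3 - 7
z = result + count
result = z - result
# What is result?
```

Trace:
`z = 15` → z = 15
`result = z + 11` → result = 26
`count = z * 3 - 7` → count = 38
`z = result + count` → z = 64
`result = z - result` → result = 38
So result = 38

Answer: 38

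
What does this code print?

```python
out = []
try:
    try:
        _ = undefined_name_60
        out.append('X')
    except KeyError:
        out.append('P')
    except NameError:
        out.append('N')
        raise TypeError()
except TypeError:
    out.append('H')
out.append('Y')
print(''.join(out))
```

Execution trace: 'N' (inner except NameError) → 'H' (outer except TypeError) → 'Y' (after the try/except). Output: NHY

Answer: NHY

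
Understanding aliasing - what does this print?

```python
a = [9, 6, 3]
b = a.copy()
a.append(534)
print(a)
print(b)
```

Key concept: list.copy() creates independent copy.
Step by step:
`a = [9, 6, 3]` → a = [9, 6, 3]
`b = a.copy()` → b = [9, 6, 3]
`a.append(534)` → a = [9, 6, 3, 534]
`print(a)` → prints [9, 6, 3, 534]
`print(b)` → prints [9, 6, 3]

Answer:
[9, 6, 3, 534]
[9, 6, 3]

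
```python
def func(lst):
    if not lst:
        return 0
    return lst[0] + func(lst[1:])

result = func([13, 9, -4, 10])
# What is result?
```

13 + 9 + (-4) + 10 + 0 = 28

Answer: 28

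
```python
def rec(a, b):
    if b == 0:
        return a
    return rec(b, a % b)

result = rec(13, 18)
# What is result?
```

rec(13, 18) -> rec(18, 13) -> rec(13, 5) -> rec(5, 3) -> rec(3, 2) -> rec(2, 1) -> rec(1, 0) -> 1

Answer: 1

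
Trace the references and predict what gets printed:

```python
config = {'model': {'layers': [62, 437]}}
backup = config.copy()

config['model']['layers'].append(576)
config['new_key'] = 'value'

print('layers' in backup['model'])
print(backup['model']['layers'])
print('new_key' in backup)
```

Key concept: shallow copy gotcha with nested dict.
Step by step:
`config = {'model': {'layers': [62, 437]}}` → config = {'model': {'layers': [62, 437]}}
`backup = config.copy()` → backup = {'model': {'layers': [62, 437]}}
`config['model']['layers'].append(576)` → config = {'model': {'layers': [62, 437, 576]}}; backup = {'model': {'layers': [62, 437, 576]}}
`config['new_key'] = 'value'` → config = {'model': {'layers': [62, 437, 576]}, 'new_key': 'value'}
`print('layers' in backup['model'])` → prints True
`print(backup['model']['layers'])` → prints [62, 437, 576]
`print('new_key' in backup)` → prints False

Answer:
True
[62, 437, 576]
False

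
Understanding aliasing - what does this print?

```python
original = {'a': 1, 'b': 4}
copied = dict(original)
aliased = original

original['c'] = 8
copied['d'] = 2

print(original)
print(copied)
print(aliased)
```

Key concept: dict() creates copy, assignment creates alias.
Step by step:
`original = {'a': 1, 'b': 4}` → original = {'a': 1, 'b': 4}
`copied = dict(original)` → copied = {'a': 1, 'b': 4}
`aliased = original` → aliased = {'a': 1, 'b': 4} (same object as original)
`original['c'] = 8` → original = {'a': 1, 'b': 4, 'c': 8} (same object as aliased); aliased = {'a': 1, 'b': 4, 'c': 8} (same object as original)
`copied['d'] = 2` → copied = {'a': 1, 'b': 4, 'd': 2}
`print(original)` → prints {'a': 1, 'b': 4, 'c': 8}
`print(copied)` → prints {'a': 1, 'b': 4, 'd': 2}
`print(aliased)` → prints {'a': 1, 'b': 4, 'c': 8}

Answer:
{'a': 1, 'b': 4, 'c': 8}
{'a': 1, 'b': 4, 'd': 2}
{'a': 1, 'b': 4, 'c': 8}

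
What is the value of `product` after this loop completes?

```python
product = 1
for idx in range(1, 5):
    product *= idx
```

4! = 24
`product` takes the values: 1 → 2 → 6 → 24

Answer: 24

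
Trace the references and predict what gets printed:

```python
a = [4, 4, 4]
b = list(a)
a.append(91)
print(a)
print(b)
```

Key concept: list() constructor creates copy.
Step by step:
`a = [4, 4, 4]` → a = [4, 4, 4]
`b = list(a)` → b = [4, 4, 4]
`a.append(91)` → a = [4, 4, 4, 91]
`print(a)` → prints [4, 4, 4, 91]
`print(b)` → prints [4, 4, 4]

Answer:
[4, 4, 4, 91]
[4, 4, 4]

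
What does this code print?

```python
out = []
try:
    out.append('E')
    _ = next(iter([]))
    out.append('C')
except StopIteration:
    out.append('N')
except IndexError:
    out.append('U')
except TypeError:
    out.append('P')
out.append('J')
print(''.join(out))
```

Execution trace: 'E' (try body) → 'N' (except StopIteration) → 'J' (after the try/except). Output: ENJ

Answer: ENJ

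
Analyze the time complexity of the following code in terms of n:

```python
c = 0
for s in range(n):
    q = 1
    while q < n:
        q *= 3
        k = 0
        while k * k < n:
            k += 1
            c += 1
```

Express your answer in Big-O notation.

Each loop level contributes: n × log n × √n. Multiplying the contributions gives O(n√n log n).

Answer: O(n√n log n)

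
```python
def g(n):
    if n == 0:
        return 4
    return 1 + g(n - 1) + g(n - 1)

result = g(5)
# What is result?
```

g(n) = 1 + 2·g(n-1), g(0)=4. Closed form: (4+1)·2^5 - 1 = 159.

Answer: 159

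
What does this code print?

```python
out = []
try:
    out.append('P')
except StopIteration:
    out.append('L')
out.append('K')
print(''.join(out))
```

Execution trace: 'P' (try body, no exception) → 'K' (after the try/except). Output: PK

Answer: PK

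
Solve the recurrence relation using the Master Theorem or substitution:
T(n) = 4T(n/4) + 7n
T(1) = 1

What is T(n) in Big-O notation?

By Master Theorem: a=4, b=4, f(n)=7n. Since log_4(4) = 1 and f(n) = Θ(n^1), Case 2 applies. T(n) = O(n log n).

Answer: O(n log n)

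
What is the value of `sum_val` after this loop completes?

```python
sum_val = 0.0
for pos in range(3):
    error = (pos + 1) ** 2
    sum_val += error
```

Sum of squared losses 1² + 2² + ... + 3²
`sum_val` takes the values: 0.0 → 1.0 → 5.0 → 14.0

Answer: 14.0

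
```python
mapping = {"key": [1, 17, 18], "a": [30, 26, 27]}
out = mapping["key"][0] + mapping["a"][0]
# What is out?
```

Trace:
`mapping = {"key": [1, 17, 18], "a": [30, 26, 27]}` → mapping = {'key': [1, 17, 18], 'a': [30, 26, 27]}
`out = mapping["key"][0] + mapping["a"][0]` → out = 31
So out = 31

Answer: 31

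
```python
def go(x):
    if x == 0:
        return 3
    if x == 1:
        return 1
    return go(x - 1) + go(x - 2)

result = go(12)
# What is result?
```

Build up from base cases: go(0)=3, go(1)=1, go(2)=4, go(3)=5, go(4)=9, go(5)=14, go(6)=23, ..., go(12)=411

Answer: 411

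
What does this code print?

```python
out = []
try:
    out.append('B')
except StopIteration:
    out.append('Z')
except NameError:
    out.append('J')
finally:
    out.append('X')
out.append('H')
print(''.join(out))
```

Execution trace: 'B' (try body, no exception) → 'X' (finally) → 'H' (after the try/except). Output: BXH

Answer: BXH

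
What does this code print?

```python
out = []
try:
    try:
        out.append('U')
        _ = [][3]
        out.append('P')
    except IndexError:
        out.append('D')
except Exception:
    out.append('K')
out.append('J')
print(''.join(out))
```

Execution trace: 'U' (inner try body) → 'D' (inner except IndexError) → 'J' (after the try/except). Output: UDJ

Answer: UDJ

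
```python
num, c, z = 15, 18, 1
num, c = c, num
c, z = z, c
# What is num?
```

Trace:
`num, c, z = 15, 18, 1` → num = 15; c = 18; z = 1
`num, c = c, num` → num = 18; c = 15
`c, z = z, c` → c = 1; z = 15
So num = 18

Answer: 18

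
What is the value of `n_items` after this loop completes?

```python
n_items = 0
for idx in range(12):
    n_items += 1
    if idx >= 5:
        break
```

Loop breaks when idx reaches 5, n_items is 6
`n_items` takes the values: 0 → 1 → 2 → 3 → 4 → 5 → 6

Answer: 6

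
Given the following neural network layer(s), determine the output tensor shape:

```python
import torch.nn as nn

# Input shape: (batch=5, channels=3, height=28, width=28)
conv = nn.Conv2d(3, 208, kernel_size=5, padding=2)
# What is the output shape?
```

Input: (5, 3, 28, 28) -> Output: (5, 208, 28, 28)

Answer: (5, 208, 28, 28)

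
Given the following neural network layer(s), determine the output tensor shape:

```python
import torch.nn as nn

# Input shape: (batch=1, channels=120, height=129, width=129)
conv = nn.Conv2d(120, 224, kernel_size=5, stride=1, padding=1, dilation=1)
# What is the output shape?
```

Input: (1, 120, 129, 129) -> Output: (1, 224, 127, 127)

Answer: (1, 224, 127, 127)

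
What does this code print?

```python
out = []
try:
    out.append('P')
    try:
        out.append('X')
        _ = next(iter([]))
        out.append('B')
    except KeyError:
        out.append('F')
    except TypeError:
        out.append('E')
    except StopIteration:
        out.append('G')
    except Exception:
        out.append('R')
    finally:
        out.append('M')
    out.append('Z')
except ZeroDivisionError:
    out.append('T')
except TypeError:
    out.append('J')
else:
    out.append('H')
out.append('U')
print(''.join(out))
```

Execution trace: 'P' (try body) → 'X' (inner try body) → 'G' (inner except StopIteration) → 'M' (inner finally) → 'Z' (try body, no exception) → 'H' (else) → 'U' (after the try/except). Output: PXGMZHU

Answer: PXGMZHU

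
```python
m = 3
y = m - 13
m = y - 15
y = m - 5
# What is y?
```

Trace:
`m = 3` → m = 3
`y = m - 13` → y = -10
`m = y - 15` → m = -25
`y = m - 5` → y = -30
So y = -30

Answer: -30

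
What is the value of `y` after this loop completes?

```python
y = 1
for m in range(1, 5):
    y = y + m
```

Start at 1, add 1 through 4
`y` takes the values: 1 → 2 → 4 → 7 → 11

Answer: 11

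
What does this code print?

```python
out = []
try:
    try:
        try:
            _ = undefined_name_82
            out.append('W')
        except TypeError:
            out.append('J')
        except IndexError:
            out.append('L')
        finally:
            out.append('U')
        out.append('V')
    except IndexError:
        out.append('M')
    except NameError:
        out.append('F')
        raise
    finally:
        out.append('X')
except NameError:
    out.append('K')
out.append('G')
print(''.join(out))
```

Execution trace: 'U' (inner finally) → 'F' (except NameError) → 'X' (finally) → 'K' (outer except NameError) → 'G' (after the try/except). Output: UFXKG

Answer: UFXKG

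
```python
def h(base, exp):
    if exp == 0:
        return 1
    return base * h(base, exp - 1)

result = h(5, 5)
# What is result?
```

h(5, 5) = 5 * 5 * 5 * 5 * 5 = 3125

Answer: 3125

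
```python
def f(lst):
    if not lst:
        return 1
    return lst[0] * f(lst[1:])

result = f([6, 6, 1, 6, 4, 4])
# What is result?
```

Product over [6, 6, 1, 6, 4, 4] = 6 * 6 * 1 * 6 * 4 * 4 = 3456

Answer: 3456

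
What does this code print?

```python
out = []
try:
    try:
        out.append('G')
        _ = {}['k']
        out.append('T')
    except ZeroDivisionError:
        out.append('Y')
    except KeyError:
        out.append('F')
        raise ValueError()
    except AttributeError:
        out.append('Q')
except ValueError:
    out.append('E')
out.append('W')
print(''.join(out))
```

Execution trace: 'G' (inner try body) → 'F' (inner except KeyError) → 'E' (outer except ValueError) → 'W' (after the try/except). Output: GFEW

Answer: GFEW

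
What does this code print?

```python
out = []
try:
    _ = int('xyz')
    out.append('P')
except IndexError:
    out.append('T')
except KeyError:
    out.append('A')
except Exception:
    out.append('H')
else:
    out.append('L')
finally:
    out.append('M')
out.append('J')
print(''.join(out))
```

Execution trace: 'H' (except Exception) → 'M' (finally) → 'J' (after the try/except). Output: HMJ

Answer: HMJ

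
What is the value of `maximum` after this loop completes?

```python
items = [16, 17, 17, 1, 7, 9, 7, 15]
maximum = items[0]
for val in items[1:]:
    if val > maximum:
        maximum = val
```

Maximum of [16, 17, 17, 1, 7, 9, 7, 15]
`maximum` takes the values: 16 → 17

Answer: 17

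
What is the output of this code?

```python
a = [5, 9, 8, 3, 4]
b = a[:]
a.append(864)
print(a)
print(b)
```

Key concept: slice [:] creates copy.
Step by step:
`a = [5, 9, 8, 3, 4]` → a = [5, 9, 8, 3, 4]
`b = a[:]` → b = [5, 9, 8, 3, 4]
`a.append(864)` → a = [5, 9, 8, 3, 4, 864]
`print(a)` → prints [5, 9, 8, 3, 4, 864]
`print(b)` → prints [5, 9, 8, 3, 4]

Answer:
[5, 9, 8, 3, 4, 864]
[5, 9, 8, 3, 4]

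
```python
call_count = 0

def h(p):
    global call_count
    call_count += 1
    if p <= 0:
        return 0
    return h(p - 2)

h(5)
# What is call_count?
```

Linear recursion stepping by 2: 4 calls from p=5 down to ≤0.

Answer: 4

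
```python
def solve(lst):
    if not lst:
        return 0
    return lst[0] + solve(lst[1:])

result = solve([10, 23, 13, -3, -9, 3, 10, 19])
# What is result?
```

10 + 23 + 13 + (-3) + (-9) + 3 + 10 + 19 + 0 = 66

Answer: 66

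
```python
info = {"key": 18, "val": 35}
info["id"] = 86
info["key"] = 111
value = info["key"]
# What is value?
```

Trace:
`info = {"key": 18, "val": 35}` → info = {'key': 18, 'val': 35}
`info["id"] = 86` → info = {'key': 18, 'val': 35, 'id': 86}
`info["key"] = 111` → info = {'key': 111, 'val': 35, 'id': 86}
`value = info["key"]` → value = 111
So value = 111

Answer: 111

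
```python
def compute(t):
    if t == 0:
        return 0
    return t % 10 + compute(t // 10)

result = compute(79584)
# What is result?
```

Sum of digits of 79584: 4 + 8 + 5 + 9 + 7 = 33

Answer: 33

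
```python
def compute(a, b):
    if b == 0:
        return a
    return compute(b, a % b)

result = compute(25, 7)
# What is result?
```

compute(25, 7) -> compute(7, 4) -> compute(4, 3) -> compute(3, 1) -> compute(1, 0) -> 1

Answer: 1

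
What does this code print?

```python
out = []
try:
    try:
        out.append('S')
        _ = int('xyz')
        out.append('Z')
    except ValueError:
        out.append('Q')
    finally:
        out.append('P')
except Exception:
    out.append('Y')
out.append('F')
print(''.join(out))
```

Execution trace: 'S' (inner try body) → 'Q' (inner except ValueError) → 'P' (inner finally) → 'F' (after the try/except). Output: SQPF

Answer: SQPF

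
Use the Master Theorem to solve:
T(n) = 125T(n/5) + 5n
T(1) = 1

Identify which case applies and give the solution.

a=125, b=5, f(n)=5n. log_5(125) = 3. Since c=1 < 3, Case 1 applies: T(n) = Θ(n^log_b(a)) = O(n^3).

Answer: O(n^3) - Case 1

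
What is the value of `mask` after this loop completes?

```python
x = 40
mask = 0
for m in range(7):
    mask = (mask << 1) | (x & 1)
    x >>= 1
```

Reverse lowest 7 bits of 40
`mask` takes the values: 0 → 1 → 2 → 5 → 10

Answer: 10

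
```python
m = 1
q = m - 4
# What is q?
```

Trace:
`m = 1` → m = 1
`q = m - 4` → q = -3
So q = -3

Answer: -3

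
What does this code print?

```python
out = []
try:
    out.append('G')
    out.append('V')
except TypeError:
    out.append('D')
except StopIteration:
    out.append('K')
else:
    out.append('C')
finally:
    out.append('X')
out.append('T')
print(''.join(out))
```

Execution trace: 'G' (try body) → 'V' (try body, no exception) → 'C' (else) → 'X' (finally) → 'T' (after the try/except). Output: GVCXT

Answer: GVCXT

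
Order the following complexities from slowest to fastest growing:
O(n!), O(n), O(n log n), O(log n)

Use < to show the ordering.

Ordered by growth rate: O(log n) < O(n) < O(n log n) < O(n!)

Answer: O(log n) < O(n) < O(n log n) < O(n!)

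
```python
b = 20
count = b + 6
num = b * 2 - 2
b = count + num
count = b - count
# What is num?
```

Trace:
`b = 20` → b = 20
`count = b + 6` → count = 26
`num = b * 2 - 2` → num = 38
`b = count + num` → b = 64
`count = b - count` → count = 38
So num = 38

Answer: 38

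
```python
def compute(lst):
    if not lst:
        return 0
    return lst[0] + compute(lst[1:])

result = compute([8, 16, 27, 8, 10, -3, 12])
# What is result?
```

8 + 16 + 27 + 8 + 10 + (-3) + 12 + 0 = 78

Answer: 78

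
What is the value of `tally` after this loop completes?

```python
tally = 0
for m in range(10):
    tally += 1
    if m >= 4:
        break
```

Loop breaks when m reaches 4, tally is 5
`tally` takes the values: 0 → 1 → 2 → 3 → 4 → 5

Answer: 5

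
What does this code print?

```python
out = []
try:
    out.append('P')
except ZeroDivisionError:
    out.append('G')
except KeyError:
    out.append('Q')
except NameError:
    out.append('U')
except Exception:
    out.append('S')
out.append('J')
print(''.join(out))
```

Execution trace: 'P' (try body, no exception) → 'J' (after the try/except). Output: PJ

Answer: PJ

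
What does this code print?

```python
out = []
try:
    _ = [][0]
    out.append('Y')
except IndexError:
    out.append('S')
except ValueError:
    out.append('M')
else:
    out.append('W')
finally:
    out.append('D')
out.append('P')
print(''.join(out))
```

Execution trace: 'S' (except IndexError) → 'D' (finally) → 'P' (after the try/except). Output: SDP

Answer: SDP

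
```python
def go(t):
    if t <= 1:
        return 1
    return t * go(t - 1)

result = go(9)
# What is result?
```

go(9) = 9 * 8 * 7 * 6 * 5 * 4 * 3 * 2 * 1 = 362880

Answer: 362880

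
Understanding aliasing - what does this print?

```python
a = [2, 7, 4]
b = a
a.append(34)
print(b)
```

Key concept: basic list aliasing.
Step by step:
`a = [2, 7, 4]` → a = [2, 7, 4]
`b = a` → b = [2, 7, 4] (same object as a)
`a.append(34)` → a = [2, 7, 4, 34] (same object as b); b = [2, 7, 4, 34] (same object as a)
`print(b)` → prints [2, 7, 4, 34]

Answer: [2, 7, 4, 34]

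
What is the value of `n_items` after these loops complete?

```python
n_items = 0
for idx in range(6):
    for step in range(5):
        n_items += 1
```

6 * 5 = 30
`n_items` takes the values: 0 → 1 → 2 → 3 → 4 → 5 → 6 → 7 → 8 → 9 → 10 → 11 → 12 → 13 → 14 → 15 → 16 → 17 → 18 → 19 → 20 → 21 → 22 → 23 → 24 → 25 → 26 → 27 → 28 → 29 → 30

Answer: 30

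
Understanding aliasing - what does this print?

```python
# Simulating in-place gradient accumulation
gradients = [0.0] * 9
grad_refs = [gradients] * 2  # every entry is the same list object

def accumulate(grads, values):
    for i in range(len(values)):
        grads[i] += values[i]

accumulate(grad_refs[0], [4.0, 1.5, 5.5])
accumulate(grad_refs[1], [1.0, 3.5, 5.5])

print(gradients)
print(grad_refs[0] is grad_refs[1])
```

Key concept: gradient accumulation aliasing.
Step by step:
`gradients = [0.0] * 9` → gradients = [0.0, 0.0, 0.0, 0.0, 0.0, 0.0, 0.0, 0.0, 0.0]
`grad_refs = [gradients] * 2` → grad_refs = [[0.0, 0.0, 0.0, 0.0, 0.0, 0.0, 0.0, 0.0, 0.0], [0.0, 0.0, 0.0, 0.0, 0.0, 0.0, 0.0, 0.0, 0.0]]
`accumulate(grad_refs[0], [4.0, 1.5, 5.5])` → gradients = [4.0, 1.5, 5.5, 0.0, 0.0, 0.0, 0.0, 0.0, 0.0]; grad_refs = [[4.0, 1.5, 5.5, 0.0, 0.0, 0.0, 0.0, 0.0, 0.0], [4.0, 1.5, 5.5, 0.0, 0.0, 0.0, 0.0, 0.0, 0.0]]
`accumulate(grad_refs[1], [1.0, 3.5, 5.5])` → gradients = [5.0, 5.0, 11.0, 0.0, 0.0, 0.0, 0.0, 0.0, 0.0]; grad_refs = [[5.0, 5.0, 11.0, 0.0, 0.0, 0.0, 0.0, 0.0, 0.0], [5.0, 5.0, 11.0, 0.0, 0.0, 0.0, 0.0, 0.0, 0.0]]
`print(gradients)` → prints [5.0, 5.0, 11.0, 0.0, 0.0, 0.0, 0.0, 0.0, 0.0]
`print(grad_refs[0] is grad_refs[1])` → prints True

Answer:
[5.0, 5.0, 11.0, 0.0, 0.0, 0.0, 0.0, 0.0, 0.0]
True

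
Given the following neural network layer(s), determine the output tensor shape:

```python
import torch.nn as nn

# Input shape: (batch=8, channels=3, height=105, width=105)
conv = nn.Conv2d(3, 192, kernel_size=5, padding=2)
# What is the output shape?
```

Input: (8, 3, 105, 105) -> Output: (8, 192, 105, 105)

Answer: (8, 192, 105, 105)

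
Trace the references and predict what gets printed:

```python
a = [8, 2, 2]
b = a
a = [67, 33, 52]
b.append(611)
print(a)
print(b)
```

Key concept: rebinding vs mutation: a is rebound to a new list, b still points at the original.
Step by step:
`a = [8, 2, 2]` → a = [8, 2, 2]
`b = a` → b = [8, 2, 2] (same object as a)
`a = [67, 33, 52]` → a = [67, 33, 52]
`b.append(611)` → b = [8, 2, 2, 611]
`print(a)` → prints [67, 33, 52]
`print(b)` → prints [8, 2, 2, 611]

Answer:
[67, 33, 52]
[8, 2, 2, 611]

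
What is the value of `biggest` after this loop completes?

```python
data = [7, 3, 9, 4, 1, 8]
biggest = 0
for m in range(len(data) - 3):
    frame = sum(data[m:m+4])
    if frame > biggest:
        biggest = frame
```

Max sum of 4-element window in [7, 3, 9, 4, 1, 8]
`biggest` takes the values: 0 → 23

Answer: 23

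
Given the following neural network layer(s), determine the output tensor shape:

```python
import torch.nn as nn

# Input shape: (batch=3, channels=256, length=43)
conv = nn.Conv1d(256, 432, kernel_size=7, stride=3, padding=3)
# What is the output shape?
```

Input: (3, 256, 43) -> Output: (3, 432, 15)

Answer: (3, 432, 15)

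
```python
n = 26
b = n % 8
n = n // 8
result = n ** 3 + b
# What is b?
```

Trace:
`n = 26` → n = 26
`b = n % 8` → b = 2
`n = n // 8` → n = 3
`result = n ** 3 + b` → result = 29
So b = 2

Answer: 2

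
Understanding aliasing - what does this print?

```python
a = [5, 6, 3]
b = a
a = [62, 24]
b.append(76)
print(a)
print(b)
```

Key concept: rebinding vs mutation: a is rebound to a new list, b still points at the original.
Step by step:
`a = [5, 6, 3]` → a = [5, 6, 3]
`b = a` → b = [5, 6, 3] (same object as a)
`a = [62, 24]` → a = [62, 24]
`b.append(76)` → b = [5, 6, 3, 76]
`print(a)` → prints [62, 24]
`print(b)` → prints [5, 6, 3, 76]

Answer:
[62, 24]
[5, 6, 3, 76]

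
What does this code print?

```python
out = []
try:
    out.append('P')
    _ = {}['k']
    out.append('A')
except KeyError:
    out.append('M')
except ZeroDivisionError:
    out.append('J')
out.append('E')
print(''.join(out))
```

Execution trace: 'P' (try body) → 'M' (except KeyError) → 'E' (after the try/except). Output: PME

Answer: PME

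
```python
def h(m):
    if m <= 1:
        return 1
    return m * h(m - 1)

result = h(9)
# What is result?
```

h(9) = 9 * 8 * 7 * 6 * 5 * 4 * 3 * 2 * 1 = 362880

Answer: 362880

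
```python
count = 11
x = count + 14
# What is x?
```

Trace:
`count = 11` → count = 11
`x = count + 14` → x = 25
So x = 25

Answer: 25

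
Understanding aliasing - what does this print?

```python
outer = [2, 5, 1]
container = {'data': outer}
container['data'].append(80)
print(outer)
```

Key concept: dict holds reference to list.
Step by step:
`outer = [2, 5, 1]` → outer = [2, 5, 1]
`container = {'data': outer}` → container = {'data': [2, 5, 1]}
`container['data'].append(80)` → outer = [2, 5, 1, 80]; container = {'data': [2, 5, 1, 80]}
`print(outer)` → prints [2, 5, 1, 80]

Answer: [2, 5, 1, 80]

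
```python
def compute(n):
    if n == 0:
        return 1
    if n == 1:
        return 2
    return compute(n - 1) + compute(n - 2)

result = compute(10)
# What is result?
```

Build up from base cases: compute(0)=1, compute(1)=2, compute(2)=3, compute(3)=5, compute(4)=8, compute(5)=13, compute(6)=21, ..., compute(10)=144

Answer: 144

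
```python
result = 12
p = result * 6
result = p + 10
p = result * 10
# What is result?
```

Trace:
`result = 12` → result = 12
`p = result * 6` → p = 72
`result = p + 10` → result = 82
`p = result * 10` → p = 820
So result = 82

Answer: 82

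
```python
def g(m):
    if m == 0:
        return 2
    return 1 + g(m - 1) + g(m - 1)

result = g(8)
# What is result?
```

g(m) = 1 + 2·g(m-1), g(0)=2. Closed form: (2+1)·2^8 - 1 = 767.

Answer: 767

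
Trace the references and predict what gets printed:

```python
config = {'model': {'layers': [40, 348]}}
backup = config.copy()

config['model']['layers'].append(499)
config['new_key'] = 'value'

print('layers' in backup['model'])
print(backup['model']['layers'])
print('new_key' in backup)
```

Key concept: shallow copy gotcha with nested dict.
Step by step:
`config = {'model': {'layers': [40, 348]}}` → config = {'model': {'layers': [40, 348]}}
`backup = config.copy()` → backup = {'model': {'layers': [40, 348]}}
`config['model']['layers'].append(499)` → config = {'model': {'layers': [40, 348, 499]}}; backup = {'model': {'layers': [40, 348, 499]}}
`config['new_key'] = 'value'` → config = {'model': {'layers': [40, 348, 499]}, 'new_key': 'value'}
`print('layers' in backup['model'])` → prints True
`print(backup['model']['layers'])` → prints [40, 348, 499]
`print('new_key' in backup)` → prints False

Answer:
True
[40, 348, 499]
False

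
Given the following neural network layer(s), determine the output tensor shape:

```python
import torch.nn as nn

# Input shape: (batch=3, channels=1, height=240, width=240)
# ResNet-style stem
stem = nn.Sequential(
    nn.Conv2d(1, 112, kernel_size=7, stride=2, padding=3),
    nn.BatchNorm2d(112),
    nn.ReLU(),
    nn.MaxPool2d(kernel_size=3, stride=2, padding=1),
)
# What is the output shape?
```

Input: (3, 1, 240, 240) -> after Conv2d 7x7 stride=2: (3, 112, 120, 120) -> Output: (3, 112, 60, 60)

Answer: (3, 112, 60, 60)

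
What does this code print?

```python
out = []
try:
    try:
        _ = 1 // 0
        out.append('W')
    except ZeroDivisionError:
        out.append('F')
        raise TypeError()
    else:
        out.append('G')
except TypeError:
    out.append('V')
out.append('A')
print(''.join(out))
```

Execution trace: 'F' (inner except ZeroDivisionError) → 'V' (outer except TypeError) → 'A' (after the try/except). Output: FVA

Answer: FVA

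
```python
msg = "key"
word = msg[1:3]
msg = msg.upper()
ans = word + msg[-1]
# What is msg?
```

Trace:
`msg = "key"` → msg = 'key'
`word = msg[1:3]` → word = 'ey'
`msg = msg.upper()` → msg = 'KEY'
`ans = word + msg[-1]` → ans = 'eyY'
So msg = 'KEY'

Answer: 'KEY'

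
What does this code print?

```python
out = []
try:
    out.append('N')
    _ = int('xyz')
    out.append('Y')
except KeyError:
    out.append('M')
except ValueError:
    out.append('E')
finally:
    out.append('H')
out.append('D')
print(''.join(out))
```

Execution trace: 'N' (try body) → 'E' (except ValueError) → 'H' (finally) → 'D' (after the try/except). Output: NEHD

Answer: NEHD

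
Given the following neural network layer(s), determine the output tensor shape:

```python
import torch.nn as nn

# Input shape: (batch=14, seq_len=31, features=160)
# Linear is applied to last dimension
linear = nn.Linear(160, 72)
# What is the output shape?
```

Input: (14, 31, 160) -> Output: (14, 31, 72)

Answer: (14, 31, 72)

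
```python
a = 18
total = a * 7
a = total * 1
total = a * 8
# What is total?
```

Trace:
`a = 18` → a = 18
`total = a * 7` → total = 126
`a = total * 1` → a = 126
`total = a * 8` → total = 1008
So total = 1008

Answer: 1008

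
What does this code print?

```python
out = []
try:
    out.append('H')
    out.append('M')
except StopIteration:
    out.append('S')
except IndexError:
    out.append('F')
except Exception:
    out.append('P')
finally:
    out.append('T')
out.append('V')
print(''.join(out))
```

Execution trace: 'H' (try body) → 'M' (try body, no exception) → 'T' (finally) → 'V' (after the try/except). Output: HMTV

Answer: HMTV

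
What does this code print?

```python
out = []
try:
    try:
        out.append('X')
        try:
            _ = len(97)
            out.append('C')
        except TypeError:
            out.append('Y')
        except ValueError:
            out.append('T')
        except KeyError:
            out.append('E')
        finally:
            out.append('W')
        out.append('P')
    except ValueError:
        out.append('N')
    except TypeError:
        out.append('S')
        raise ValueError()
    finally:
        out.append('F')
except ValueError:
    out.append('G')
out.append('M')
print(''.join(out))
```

Execution trace: 'X' (try body) → 'Y' (inner except TypeError) → 'W' (inner finally) → 'P' (try body, no exception) → 'F' (finally) → 'M' (after the try/except). Output: XYWPFM

Answer: XYWPFM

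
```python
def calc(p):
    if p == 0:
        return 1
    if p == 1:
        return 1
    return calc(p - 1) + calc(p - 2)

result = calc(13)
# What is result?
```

Build up from base cases: calc(0)=1, calc(1)=1, calc(2)=2, calc(3)=3, calc(4)=5, calc(5)=8, calc(6)=13, ..., calc(13)=377

Answer: 377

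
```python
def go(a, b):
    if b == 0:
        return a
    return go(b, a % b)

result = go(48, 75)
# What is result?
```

go(48, 75) -> go(75, 48) -> go(48, 27) -> go(27, 21) -> go(21, 6) -> go(6, 3) -> go(3, 0) -> 3

Answer: 3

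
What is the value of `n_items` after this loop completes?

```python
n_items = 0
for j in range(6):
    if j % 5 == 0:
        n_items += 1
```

Count numbers divisible by 5 in range(6)
`n_items` takes the values: 0 → 1 → 2

Answer: 2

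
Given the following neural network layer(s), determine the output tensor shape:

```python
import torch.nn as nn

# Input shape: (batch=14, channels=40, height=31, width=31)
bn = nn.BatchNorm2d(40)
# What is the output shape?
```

Input: (14, 40, 31, 31) -> Output: (14, 40, 31, 31)

Answer: (14, 40, 31, 31)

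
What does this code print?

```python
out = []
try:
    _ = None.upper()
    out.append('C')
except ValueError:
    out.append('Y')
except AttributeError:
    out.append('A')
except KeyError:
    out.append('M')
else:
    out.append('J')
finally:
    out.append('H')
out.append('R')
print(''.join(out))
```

Execution trace: 'A' (except AttributeError) → 'H' (finally) → 'R' (after the try/except). Output: AHR

Answer: AHR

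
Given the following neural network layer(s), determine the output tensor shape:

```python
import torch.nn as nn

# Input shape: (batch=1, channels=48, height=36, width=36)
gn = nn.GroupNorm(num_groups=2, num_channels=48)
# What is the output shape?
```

Input: (1, 48, 36, 36) -> Output: (1, 48, 36, 36)

Answer: (1, 48, 36, 36)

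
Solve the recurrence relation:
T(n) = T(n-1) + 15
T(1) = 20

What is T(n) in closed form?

Unrolling: T(n) = T(1) + 15·(n-1) = 20 + 15(n-1) = 15n + 5.

Answer: T(n) = 15n + 5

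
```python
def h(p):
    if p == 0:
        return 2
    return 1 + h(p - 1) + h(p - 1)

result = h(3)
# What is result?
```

h(p) = 1 + 2·h(p-1), h(0)=2. Closed form: (2+1)·2^3 - 1 = 23.

Answer: 23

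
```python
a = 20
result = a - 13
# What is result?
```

Trace:
`a = 20` → a = 20
`result = a - 13` → result = 7
So result = 7

Answer: 7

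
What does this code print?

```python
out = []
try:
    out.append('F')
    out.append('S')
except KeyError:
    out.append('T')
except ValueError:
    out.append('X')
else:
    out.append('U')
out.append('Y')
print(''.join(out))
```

Execution trace: 'F' (try body) → 'S' (try body, no exception) → 'U' (else) → 'Y' (after the try/except). Output: FSUY

Answer: FSUY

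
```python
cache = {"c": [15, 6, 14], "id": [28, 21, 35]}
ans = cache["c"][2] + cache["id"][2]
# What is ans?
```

Trace:
`cache = {"c": [15, 6, 14], "id": [28, 21, 35]}` → cache = {'c': [15, 6, 14], 'id': [28, 21, 35]}
`ans = cache["c"][2] + cache["id"][2]` → ans = 49
So ans = 49

Answer: 49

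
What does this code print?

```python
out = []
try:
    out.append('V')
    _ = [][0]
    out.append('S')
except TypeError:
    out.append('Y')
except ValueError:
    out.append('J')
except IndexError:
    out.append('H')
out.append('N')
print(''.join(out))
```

Execution trace: 'V' (try body) → 'H' (except IndexError) → 'N' (after the try/except). Output: VHN

Answer: VHN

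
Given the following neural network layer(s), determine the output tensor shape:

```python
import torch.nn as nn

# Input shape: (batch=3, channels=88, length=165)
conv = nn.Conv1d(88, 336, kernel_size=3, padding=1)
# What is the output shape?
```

Input: (3, 88, 165) -> Output: (3, 336, 165)

Answer: (3, 336, 165)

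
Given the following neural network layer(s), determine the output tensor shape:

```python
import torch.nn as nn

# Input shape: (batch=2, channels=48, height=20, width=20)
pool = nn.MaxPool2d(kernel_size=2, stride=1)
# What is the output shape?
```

Input: (2, 48, 20, 20) -> Output: (2, 48, 19, 19)

Answer: (2, 48, 19, 19)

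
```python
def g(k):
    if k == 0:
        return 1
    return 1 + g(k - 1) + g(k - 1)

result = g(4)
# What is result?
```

g(k) = 1 + 2·g(k-1), g(0)=1. Closed form: (1+1)·2^4 - 1 = 31.

Answer: 31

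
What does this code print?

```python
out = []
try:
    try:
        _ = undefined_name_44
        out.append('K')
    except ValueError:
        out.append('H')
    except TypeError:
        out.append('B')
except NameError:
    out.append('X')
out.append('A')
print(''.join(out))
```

Execution trace: 'X' (outer except NameError) → 'A' (after the try/except). Output: XA

Answer: XA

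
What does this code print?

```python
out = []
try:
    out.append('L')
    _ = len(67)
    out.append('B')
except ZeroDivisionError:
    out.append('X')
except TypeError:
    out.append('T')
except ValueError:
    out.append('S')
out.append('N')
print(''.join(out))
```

Execution trace: 'L' (try body) → 'T' (except TypeError) → 'N' (after the try/except). Output: LTN

Answer: LTN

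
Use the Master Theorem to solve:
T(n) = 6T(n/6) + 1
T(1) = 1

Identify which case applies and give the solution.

a=6, b=6, f(n)=1. log_6(6) = 1. Since c=0 < 1, Case 1 applies: T(n) = Θ(n^log_b(a)) = O(n).

Answer: O(n) - Case 1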